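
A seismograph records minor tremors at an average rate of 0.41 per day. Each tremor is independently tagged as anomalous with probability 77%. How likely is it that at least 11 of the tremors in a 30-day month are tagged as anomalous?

0.3511

Thinning: the tremors that are tagged as anomalous themselves form a Poisson process with rate 0.77 × 0.41 = 0.3157 per day.
Over the interval, μ = 0.3157 × 30 = 9.471 (a 30-day month = 30 days).
P(N ≥ 11) = 1 − P(N ≤ 10) ≈ 0.3511.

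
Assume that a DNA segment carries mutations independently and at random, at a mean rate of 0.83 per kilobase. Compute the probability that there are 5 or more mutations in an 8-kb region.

Over the interval, μ = 0.83 × 8 = 6.64 (an 8-kb region = 8 kilobases).
P(N ≥ 5) = 1 − P(N ≤ 4) = 1 − Σ_{j=0}^{4} e^(−μ) μ^j/j! ≈ 0.7916.

0.7916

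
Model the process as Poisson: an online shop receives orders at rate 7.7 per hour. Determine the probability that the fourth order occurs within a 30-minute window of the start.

Over the interval, μ = 7.7 × 0.5 = 3.85 (a 30-minute window = 0.5 hours).
The fourth arrival falls in the interval iff at least 4 events occur there: P(S_4 ≤ t) = P(N ≥ 4) = 1 − P(N ≤ 3) ≈ 0.5367.

0.5367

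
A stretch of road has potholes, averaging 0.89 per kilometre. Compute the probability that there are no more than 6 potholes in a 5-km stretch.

0.8374

Over the interval, μ = 0.89 × 5 = 4.45 (a 5-km stretch = 5 kilometres).
P(N ≤ 6) = Σ_{j=0}^{6} e^(−μ) μ^j/j! ≈ 0.8374.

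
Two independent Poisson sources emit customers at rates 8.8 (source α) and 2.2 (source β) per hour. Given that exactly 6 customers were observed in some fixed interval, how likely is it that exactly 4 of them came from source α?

Given the total, each event is independently from source α with probability p = λ_α/(λ_α+λ_β) = 8.8/11 = 0.8000.
So K ~ Binomial(6, 8.8/11): P(K = 4) = C(6,4) · (8.8/11)^4 · (2.2/11)^2 ≈ 0.2458.

0.2458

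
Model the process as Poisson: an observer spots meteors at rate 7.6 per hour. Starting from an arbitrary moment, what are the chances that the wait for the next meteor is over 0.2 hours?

The wait for the next event is exponential with rate λ = 7.6 per hour.
P(T > 0.2) = e^(−λt) = e^(−7.6 × 0.2) = e^(−1.52) ≈ 0.2187.

0.2187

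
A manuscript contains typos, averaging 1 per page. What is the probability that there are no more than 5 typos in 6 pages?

0.4457

Over the interval, μ = 1 × 6 = 6 (6 pages).
P(N ≤ 5) = Σ_{j=0}^{5} e^(−μ) μ^j/j! ≈ 0.4457.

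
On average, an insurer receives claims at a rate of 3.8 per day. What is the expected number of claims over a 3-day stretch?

11.4

E[N] = λt = 3.8 × 3 = 11.4 (a 3-day stretch = 3 days).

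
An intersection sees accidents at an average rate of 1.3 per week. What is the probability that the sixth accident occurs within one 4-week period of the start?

0.4191

Over the interval, μ = 1.3 × 4 = 5.2 (a 4-week period = 4 weeks).
The sixth arrival falls in the interval iff at least 6 events occur there: P(S_6 ≤ t) = P(N ≥ 6) = 1 − P(N ≤ 5) ≈ 0.4191.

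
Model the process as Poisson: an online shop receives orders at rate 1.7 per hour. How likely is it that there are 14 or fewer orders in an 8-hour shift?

Over the interval, μ = 1.7 × 8 = 13.6 (an 8-hour shift = 8 hours).
P(N ≤ 14) = Σ_{j=0}^{14} e^(−μ) μ^j/j! ≈ 0.6128.

0.6128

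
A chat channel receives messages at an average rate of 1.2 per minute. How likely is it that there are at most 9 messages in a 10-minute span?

0.2424

Over the interval, μ = 1.2 × 10 = 12 (a 10-minute span = 10 minutes).
P(N ≤ 9) = Σ_{j=0}^{9} e^(−μ) μ^j/j! ≈ 0.2424.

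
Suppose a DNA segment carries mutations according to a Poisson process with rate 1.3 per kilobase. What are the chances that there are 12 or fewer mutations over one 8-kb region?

0.7522

Over the interval, μ = 1.3 × 8 = 10.4 (an 8-kb region = 8 kilobases).
P(N ≤ 12) = Σ_{j=0}^{12} e^(−μ) μ^j/j! ≈ 0.7522.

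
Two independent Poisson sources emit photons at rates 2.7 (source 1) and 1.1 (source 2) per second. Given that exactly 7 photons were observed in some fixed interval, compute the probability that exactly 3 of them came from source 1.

Given the total, each event is independently from source 1 with probability p = λ_1/(λ_1+λ_2) = 2.7/3.8 ≈ 0.7105.
So K ~ Binomial(7, 2.7/3.8): P(K = 3) = C(7,3) · (2.7/3.8)^3 · (1.1/3.8)^4 ≈ 0.0882.

0.0882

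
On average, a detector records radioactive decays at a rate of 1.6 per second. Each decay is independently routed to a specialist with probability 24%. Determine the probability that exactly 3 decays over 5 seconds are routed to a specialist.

0.1729

Thinning: the decays that are routed to a specialist themselves form a Poisson process with rate 0.24 × 1.6 = 0.384 per second.
Over the interval, μ = 0.384 × 5 = 1.92 (5 seconds).
P(N = 3) = e^(−1.92) · 1.92^3/3! ≈ 0.1729.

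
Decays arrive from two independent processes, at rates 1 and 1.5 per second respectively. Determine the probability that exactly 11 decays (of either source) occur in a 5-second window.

Independent Poisson processes superpose: combined rate λ = 1 + 1.5 = 2.5 per second.
Over the interval, μ = 2.5 × 5 = 12.5 (a 5-second window = 5 seconds).
P(N = 11) = e^(−12.5) · 12.5^11/11! ≈ 0.1087.

0.1087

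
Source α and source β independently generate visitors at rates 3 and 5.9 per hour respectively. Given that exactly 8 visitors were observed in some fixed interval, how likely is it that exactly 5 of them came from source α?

Given the total, each event is independently from source α with probability p = λ_α/(λ_α+λ_β) = 3/8.9 ≈ 0.3371.
So K ~ Binomial(8, 3/8.9): P(K = 5) = C(8,5) · (3/8.9)^5 · (5.9/8.9)^3 ≈ 0.0710.

0.0710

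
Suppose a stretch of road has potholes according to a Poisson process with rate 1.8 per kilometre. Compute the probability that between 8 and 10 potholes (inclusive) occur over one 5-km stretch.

0.3821

Over the interval, μ = 1.8 × 5 = 9 (a 5-km stretch = 5 kilometres).
P(8 ≤ N ≤ 10) = Σ_{j=8}^{10} e^(−9) · 9^j/j! ≈ 0.3821.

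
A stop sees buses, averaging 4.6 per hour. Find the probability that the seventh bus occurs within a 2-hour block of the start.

Over the interval, μ = 4.6 × 2 = 9.2 (a 2-hour block = 2 hours).
The seventh arrival falls in the interval iff at least 7 events occur there: P(S_7 ≤ t) = P(N ≥ 7) = 1 − P(N ≤ 6) ≈ 0.8108.

0.8108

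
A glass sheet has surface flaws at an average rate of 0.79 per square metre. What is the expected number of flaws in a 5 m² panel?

3.95

E[N] = λt = 0.79 × 5 = 3.95 (a 5 m² panel = 5 square metres).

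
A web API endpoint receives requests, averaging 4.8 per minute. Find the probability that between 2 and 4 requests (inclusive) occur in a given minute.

With mean μ = 4.8 per minute,
P(2 ≤ N ≤ 4) = Σ_{j=2}^{4} e^(−4.8) · 4.8^j/j! ≈ 0.4285.

0.4285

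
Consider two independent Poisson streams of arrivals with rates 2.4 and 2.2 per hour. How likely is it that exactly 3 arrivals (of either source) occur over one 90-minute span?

Independent Poisson processes superpose: combined rate λ = 2.4 + 2.2 = 4.6 per hour.
Over the interval, μ = 4.6 × 1.5 = 6.9 (a 90-minute span = 1.5 hours).
P(N = 3) = e^(−6.9) · 6.9^3/3! ≈ 0.0552.

0.0552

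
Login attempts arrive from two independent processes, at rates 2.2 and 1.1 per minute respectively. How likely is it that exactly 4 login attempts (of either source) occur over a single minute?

0.1823

Independent Poisson processes superpose: combined rate λ = 2.2 + 1.1 = 3.3 per minute.
So μ = 3.3.
P(N = 4) = e^(−3.3) · 3.3^4/4! ≈ 0.1823.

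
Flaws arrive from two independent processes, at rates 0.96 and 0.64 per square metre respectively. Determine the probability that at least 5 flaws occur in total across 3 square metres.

0.5237

Independent Poisson processes superpose: combined rate λ = 0.96 + 0.64 = 1.6 per square metre.
Over the interval, μ = 1.6 × 3 = 4.8 (3 square metres).
P(N ≥ 5) = 1 − P(N ≤ 4) ≈ 0.5237.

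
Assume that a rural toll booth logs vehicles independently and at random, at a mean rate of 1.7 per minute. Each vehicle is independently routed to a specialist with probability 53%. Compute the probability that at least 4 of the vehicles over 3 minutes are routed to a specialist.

Thinning: the vehicles that are routed to a specialist themselves form a Poisson process with rate 0.53 × 1.7 = 0.901 per minute.
Over the interval, μ = 0.901 × 3 = 2.703 (3 minutes).
P(N ≥ 4) = 1 − P(N ≤ 3) ≈ 0.2866.

0.2866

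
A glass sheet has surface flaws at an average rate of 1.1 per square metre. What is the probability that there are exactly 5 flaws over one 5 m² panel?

0.1714

Over the interval, μ = 1.1 × 5 = 5.5 (a 5 m² panel = 5 square metres).
P(N = 5) = e^(−μ) μ^5/5! = e^(−5.5) · 5.5^5/120 ≈ 0.1714.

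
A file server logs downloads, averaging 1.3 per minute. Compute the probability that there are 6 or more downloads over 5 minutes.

0.6310

Over the interval, μ = 1.3 × 5 = 6.5 (5 minutes).
P(N ≥ 6) = 1 − P(N ≤ 5) = 1 − Σ_{j=0}^{5} e^(−μ) μ^j/j! ≈ 0.6310.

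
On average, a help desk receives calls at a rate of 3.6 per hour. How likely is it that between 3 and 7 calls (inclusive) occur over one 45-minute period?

Over the interval, μ = 3.6 × 0.75 = 2.7 (a 45-minute period = 0.75 hours).
P(3 ≤ N ≤ 7) = Σ_{j=3}^{7} e^(−2.7) · 2.7^j/j! ≈ 0.4998.

0.4998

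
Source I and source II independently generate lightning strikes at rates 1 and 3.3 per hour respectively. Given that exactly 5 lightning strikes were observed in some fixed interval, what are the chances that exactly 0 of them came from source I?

Given the total, each event is independently from source I with probability p = λ_I/(λ_I+λ_II) = 1/4.3 ≈ 0.2326.
So K ~ Binomial(5, 1/4.3): P(K = 0) = C(5,0) · (1/4.3)^0 · (3.3/4.3)^5 ≈ 0.2662.

0.2662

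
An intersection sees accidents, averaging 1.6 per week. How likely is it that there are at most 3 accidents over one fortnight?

Over the interval, μ = 1.6 × 2 = 3.2 (a fortnight = 2 weeks).
P(N ≤ 3) = Σ_{j=0}^{3} e^(−μ) μ^j/j! ≈ 0.6025.

0.6025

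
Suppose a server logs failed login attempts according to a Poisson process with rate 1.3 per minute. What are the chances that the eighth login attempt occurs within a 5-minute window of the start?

Over the interval, μ = 1.3 × 5 = 6.5 (a 5-minute window = 5 minutes).
The eighth arrival falls in the interval iff at least 8 events occur there: P(S_8 ≤ t) = P(N ≥ 8) = 1 − P(N ≤ 7) ≈ 0.3272.

0.3272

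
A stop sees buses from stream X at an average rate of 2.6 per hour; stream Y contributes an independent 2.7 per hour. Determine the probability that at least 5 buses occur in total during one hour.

Independent Poisson processes superpose: combined rate λ = 2.6 + 2.7 = 5.3 per hour.
So μ = 5.3.
P(N ≥ 5) = 1 − P(N ≤ 4) ≈ 0.6105.

0.6105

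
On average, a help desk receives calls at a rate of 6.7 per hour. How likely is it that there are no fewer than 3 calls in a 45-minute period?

Over the interval, μ = 6.7 × 0.75 = 5.025 (a 45-minute period = 0.75 hours).
P(N ≥ 3) = 1 − P(N ≤ 2) = 1 − Σ_{j=0}^{2} e^(−μ) μ^j/j! ≈ 0.8774.

0.8774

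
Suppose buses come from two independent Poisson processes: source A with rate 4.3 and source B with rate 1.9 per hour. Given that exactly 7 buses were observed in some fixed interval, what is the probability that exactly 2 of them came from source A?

0.0273

Given the total, each event is independently from source A with probability p = λ_A/(λ_A+λ_B) = 4.3/6.2 ≈ 0.6935.
So K ~ Binomial(7, 4.3/6.2): P(K = 2) = C(7,2) · (4.3/6.2)^2 · (1.9/6.2)^5 ≈ 0.0273.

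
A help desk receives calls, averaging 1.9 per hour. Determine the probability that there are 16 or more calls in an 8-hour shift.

0.4524

Over the interval, μ = 1.9 × 8 = 15.2 (an 8-hour shift = 8 hours).
P(N ≥ 16) = 1 − P(N ≤ 15) = 1 − Σ_{j=0}^{15} e^(−μ) μ^j/j! ≈ 0.4524.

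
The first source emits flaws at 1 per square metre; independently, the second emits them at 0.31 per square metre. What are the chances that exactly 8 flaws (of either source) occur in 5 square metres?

0.1202

Independent Poisson processes superpose: combined rate λ = 1 + 0.31 = 1.31 per square metre.
Over the interval, μ = 1.31 × 5 = 6.55 (5 square metres).
P(N = 8) = e^(−6.55) · 6.55^8/8! ≈ 0.1202.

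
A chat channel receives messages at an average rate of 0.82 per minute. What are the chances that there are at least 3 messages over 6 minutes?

0.8684

Over the interval, μ = 0.82 × 6 = 4.92 (6 minutes).
P(N ≥ 3) = 1 − P(N ≤ 2) = 1 − Σ_{j=0}^{2} e^(−μ) μ^j/j! ≈ 0.8684.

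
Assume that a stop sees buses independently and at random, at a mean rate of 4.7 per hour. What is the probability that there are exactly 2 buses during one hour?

With mean μ = 4.7 per hour,
P(N = 2) = e^(−μ) μ^2/2! = e^(−4.7) · 4.7^2/2 ≈ 0.1005.

0.1005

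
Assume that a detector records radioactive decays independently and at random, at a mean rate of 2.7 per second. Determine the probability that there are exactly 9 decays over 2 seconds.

0.0486

Over the interval, μ = 2.7 × 2 = 5.4 (2 seconds).
P(N = 9) = e^(−μ) μ^9/9! = e^(−5.4) · 5.4^9/362880 ≈ 0.0486.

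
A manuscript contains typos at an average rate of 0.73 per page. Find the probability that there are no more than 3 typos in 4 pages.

Over the interval, μ = 0.73 × 4 = 2.92 (4 pages).
P(N ≤ 3) = Σ_{j=0}^{3} e^(−μ) μ^j/j! ≈ 0.6651.

0.6651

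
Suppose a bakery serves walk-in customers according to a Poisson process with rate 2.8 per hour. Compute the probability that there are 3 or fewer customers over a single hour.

0.6919

With mean μ = 2.8 per hour,
P(N ≤ 3) = Σ_{j=0}^{3} e^(−μ) μ^j/j! ≈ 0.6919.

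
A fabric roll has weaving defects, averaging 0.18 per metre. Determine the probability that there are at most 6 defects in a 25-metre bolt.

Over the interval, μ = 0.18 × 25 = 4.5 (a 25-metre bolt = 25 metres).
P(N ≤ 6) = Σ_{j=0}^{6} e^(−μ) μ^j/j! ≈ 0.8311.

0.8311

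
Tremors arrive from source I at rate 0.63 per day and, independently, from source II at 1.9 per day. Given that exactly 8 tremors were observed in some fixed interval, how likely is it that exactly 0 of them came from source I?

0.1012

Given the total, each event is independently from source I with probability p = λ_I/(λ_I+λ_II) = 0.63/2.53 ≈ 0.2490.
So K ~ Binomial(8, 0.63/2.53): P(K = 0) = C(8,0) · (0.63/2.53)^0 · (1.9/2.53)^8 ≈ 0.1012.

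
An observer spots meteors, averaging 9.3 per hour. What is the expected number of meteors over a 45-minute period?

E[N] = λt = 9.3 × 0.75 = 6.975 (a 45-minute period = 0.75 hours).

6.975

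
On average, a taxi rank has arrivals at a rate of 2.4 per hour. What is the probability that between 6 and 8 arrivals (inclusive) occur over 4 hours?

Over the interval, μ = 2.4 × 4 = 9.6 (4 hours).
P(6 ≤ N ≤ 8) = Σ_{j=6}^{8} e^(−9.6) · 9.6^j/j! ≈ 0.2958.

0.2958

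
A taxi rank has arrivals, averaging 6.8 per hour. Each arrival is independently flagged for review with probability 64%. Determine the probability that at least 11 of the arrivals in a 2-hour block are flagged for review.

Thinning: the arrivals that are flagged for review themselves form a Poisson process with rate 0.64 × 6.8 = 4.352 per hour.
Over the interval, μ = 4.352 × 2 = 8.704 (a 2-hour block = 2 hours).
P(N ≥ 11) = 1 − P(N ≤ 10) ≈ 0.2595.

0.2595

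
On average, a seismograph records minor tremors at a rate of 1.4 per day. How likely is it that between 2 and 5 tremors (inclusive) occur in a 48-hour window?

Over the interval, μ = 1.4 × 2 = 2.8 (a 48-hour window = 2 days).
P(2 ≤ N ≤ 5) = Σ_{j=2}^{5} e^(−2.8) · 2.8^j/j! ≈ 0.7038.

0.7038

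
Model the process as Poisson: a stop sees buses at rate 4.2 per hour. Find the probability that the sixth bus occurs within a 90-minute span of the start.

0.6012

Over the interval, μ = 4.2 × 1.5 = 6.3 (a 90-minute span = 1.5 hours).
The sixth arrival falls in the interval iff at least 6 events occur there: P(S_6 ≤ t) = P(N ≥ 6) = 1 − P(N ≤ 5) ≈ 0.6012.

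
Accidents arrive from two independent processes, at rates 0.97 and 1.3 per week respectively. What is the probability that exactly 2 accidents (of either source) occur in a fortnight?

Independent Poisson processes superpose: combined rate λ = 0.97 + 1.3 = 2.27 per week.
Over the interval, μ = 2.27 × 2 = 4.54 (a fortnight = 2 weeks).
P(N = 2) = e^(−4.54) · 4.54^2/2! ≈ 0.1100.

0.1100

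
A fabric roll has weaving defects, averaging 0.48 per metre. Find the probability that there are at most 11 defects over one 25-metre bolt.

Over the interval, μ = 0.48 × 25 = 12 (a 25-metre bolt = 25 metres).
P(N ≤ 11) = Σ_{j=0}^{11} e^(−μ) μ^j/j! ≈ 0.4616.

0.4616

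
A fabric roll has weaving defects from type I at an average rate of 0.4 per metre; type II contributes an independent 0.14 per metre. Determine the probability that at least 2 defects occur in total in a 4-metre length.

0.6356

Independent Poisson processes superpose: combined rate λ = 0.4 + 0.14 = 0.54 per metre.
Over the interval, μ = 0.54 × 4 = 2.16 (a 4-metre length = 4 metres).
P(N ≥ 2) = 1 − P(N ≤ 1) ≈ 0.6356.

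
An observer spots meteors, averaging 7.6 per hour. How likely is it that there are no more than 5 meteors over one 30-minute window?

0.8156

Over the interval, μ = 7.6 × 0.5 = 3.8 (a 30-minute window = 0.5 hours).
P(N ≤ 5) = Σ_{j=0}^{5} e^(−μ) μ^j/j! ≈ 0.8156.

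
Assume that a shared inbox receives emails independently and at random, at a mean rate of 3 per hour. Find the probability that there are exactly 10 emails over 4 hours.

Over the interval, μ = 3 × 4 = 12 (4 hours).
P(N = 10) = e^(−μ) μ^10/10! = e^(−12) · 12^10/3628800 ≈ 0.1048.

0.1048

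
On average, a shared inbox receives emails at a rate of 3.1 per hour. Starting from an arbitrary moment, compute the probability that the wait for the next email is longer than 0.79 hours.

The wait for the next event is exponential with rate λ = 3.1 per hour.
P(T > 0.79) = e^(−λt) = e^(−3.1 × 0.79) = e^(−2.449) ≈ 0.0864.

0.0864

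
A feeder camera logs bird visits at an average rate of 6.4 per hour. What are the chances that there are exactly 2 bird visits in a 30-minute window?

0.2087

Over the interval, μ = 6.4 × 0.5 = 3.2 (a 30-minute window = 0.5 hours).
P(N = 2) = e^(−μ) μ^2/2! = e^(−3.2) · 3.2^2/2 ≈ 0.2087.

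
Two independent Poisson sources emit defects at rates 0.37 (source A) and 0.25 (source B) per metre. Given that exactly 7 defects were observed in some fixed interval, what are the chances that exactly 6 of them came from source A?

Given the total, each event is independently from source A with probability p = λ_A/(λ_A+λ_B) = 0.37/0.62 ≈ 0.5968.
So K ~ Binomial(7, 0.37/0.62): P(K = 6) = C(7,6) · (0.37/0.62)^6 · (0.25/0.62)^1 ≈ 0.1275.

0.1275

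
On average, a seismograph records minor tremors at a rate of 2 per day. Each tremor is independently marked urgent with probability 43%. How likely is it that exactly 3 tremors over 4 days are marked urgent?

0.2175

Thinning: the tremors that are marked urgent themselves form a Poisson process with rate 0.43 × 2 = 0.86 per day.
Over the interval, μ = 0.86 × 4 = 3.44 (4 days).
P(N = 3) = e^(−3.44) · 3.44^3/3! ≈ 0.2175.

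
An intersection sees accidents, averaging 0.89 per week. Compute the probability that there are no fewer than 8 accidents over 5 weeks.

0.0825

Over the interval, μ = 0.89 × 5 = 4.45 (5 weeks).
P(N ≥ 8) = 1 − P(N ≤ 7) = 1 − Σ_{j=0}^{7} e^(−μ) μ^j/j! ≈ 0.0825.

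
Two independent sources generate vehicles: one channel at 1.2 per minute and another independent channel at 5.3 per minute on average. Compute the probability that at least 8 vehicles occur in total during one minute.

Independent Poisson processes superpose: combined rate λ = 1.2 + 5.3 = 6.5 per minute.
So μ = 6.5.
P(N ≥ 8) = 1 − P(N ≤ 7) ≈ 0.3272.

0.3272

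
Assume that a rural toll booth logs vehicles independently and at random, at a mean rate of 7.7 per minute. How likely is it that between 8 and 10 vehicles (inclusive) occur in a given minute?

0.3489

With mean μ = 7.7 per minute,
P(8 ≤ N ≤ 10) = Σ_{j=8}^{10} e^(−7.7) · 7.7^j/j! ≈ 0.3489.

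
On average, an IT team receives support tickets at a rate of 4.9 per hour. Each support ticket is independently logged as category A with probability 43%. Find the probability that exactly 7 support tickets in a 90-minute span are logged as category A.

Thinning: the support tickets that are logged as category A themselves form a Poisson process with rate 0.43 × 4.9 = 2.107 per hour.
Over the interval, μ = 2.107 × 1.5 = 3.1605 (a 90-minute span = 1.5 hours).
P(N = 7) = e^(−3.1605) · 3.1605^7/7! ≈ 0.0265.

0.0265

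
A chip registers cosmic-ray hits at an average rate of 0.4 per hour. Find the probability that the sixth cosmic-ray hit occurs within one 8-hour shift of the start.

Over the interval, μ = 0.4 × 8 = 3.2 (an 8-hour shift = 8 hours).
The sixth arrival falls in the interval iff at least 6 events occur there: P(S_6 ≤ t) = P(N ≥ 6) = 1 − P(N ≤ 5) ≈ 0.1054.

0.1054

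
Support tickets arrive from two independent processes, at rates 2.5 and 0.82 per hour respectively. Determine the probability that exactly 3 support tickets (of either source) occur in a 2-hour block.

0.0638

Independent Poisson processes superpose: combined rate λ = 2.5 + 0.82 = 3.32 per hour.
Over the interval, μ = 3.32 × 2 = 6.64 (a 2-hour block = 2 hours).
P(N = 3) = e^(−6.64) · 6.64^3/3! ≈ 0.0638.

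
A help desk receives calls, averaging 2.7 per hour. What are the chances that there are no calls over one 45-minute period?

0.1320

Over the interval, μ = 2.7 × 0.75 = 2.025 (a 45-minute period = 0.75 hours).
P(N = 0) = e^(−μ) μ^0/0! = e^(−2.025) · 2.025^0/1 ≈ 0.1320.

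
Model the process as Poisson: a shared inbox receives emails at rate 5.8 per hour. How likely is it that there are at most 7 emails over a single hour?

0.7710

With mean μ = 5.8 per hour,
P(N ≤ 7) = Σ_{j=0}^{7} e^(−μ) μ^j/j! ≈ 0.7710.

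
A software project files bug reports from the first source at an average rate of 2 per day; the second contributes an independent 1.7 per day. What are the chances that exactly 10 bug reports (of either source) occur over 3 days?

0.1182

Independent Poisson processes superpose: combined rate λ = 2 + 1.7 = 3.7 per day.
Over the interval, μ = 3.7 × 3 = 11.1 (3 days).
P(N = 10) = e^(−11.1) · 11.1^10/10! ≈ 0.1182.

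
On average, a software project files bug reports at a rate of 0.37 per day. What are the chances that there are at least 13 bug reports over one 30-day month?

0.3223

Over the interval, μ = 0.37 × 30 = 11.1 (a 30-day month = 30 days).
P(N ≥ 13) = 1 − P(N ≤ 12) = 1 − Σ_{j=0}^{12} e^(−μ) μ^j/j! ≈ 0.3223.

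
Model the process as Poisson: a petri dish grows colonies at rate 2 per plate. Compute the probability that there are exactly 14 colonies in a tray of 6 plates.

0.0905

Over the interval, μ = 2 × 6 = 12 (a tray of 6 plates = 6 plates).
P(N = 14) = e^(−μ) μ^14/14! = e^(−12) · 12^14/87178291200 ≈ 0.0905.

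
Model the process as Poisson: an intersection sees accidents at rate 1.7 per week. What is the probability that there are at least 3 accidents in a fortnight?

Over the interval, μ = 1.7 × 2 = 3.4 (a fortnight = 2 weeks).
P(N ≥ 3) = 1 − P(N ≤ 2) = 1 − Σ_{j=0}^{2} e^(−μ) μ^j/j! ≈ 0.6603.

0.6603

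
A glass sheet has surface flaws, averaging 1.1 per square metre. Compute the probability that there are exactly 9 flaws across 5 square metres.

Over the interval, μ = 1.1 × 5 = 5.5 (5 square metres).
P(N = 9) = e^(−μ) μ^9/9! = e^(−5.5) · 5.5^9/362880 ≈ 0.0519.

0.0519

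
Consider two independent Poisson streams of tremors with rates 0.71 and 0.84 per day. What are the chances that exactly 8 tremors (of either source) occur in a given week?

0.0924

Independent Poisson processes superpose: combined rate λ = 0.71 + 0.84 = 1.55 per day.
Over the interval, μ = 1.55 × 7 = 10.85 (a week = 7 days).
P(N = 8) = e^(−10.85) · 10.85^8/8! ≈ 0.0924.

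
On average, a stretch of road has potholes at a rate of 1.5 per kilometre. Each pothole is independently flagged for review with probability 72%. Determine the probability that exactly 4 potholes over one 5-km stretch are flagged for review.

Thinning: the potholes that are flagged for review themselves form a Poisson process with rate 0.72 × 1.5 = 1.08 per kilometre.
Over the interval, μ = 1.08 × 5 = 5.4 (a 5-km stretch = 5 kilometres).
P(N = 4) = e^(−5.4) · 5.4^4/4! ≈ 0.1600.

0.1600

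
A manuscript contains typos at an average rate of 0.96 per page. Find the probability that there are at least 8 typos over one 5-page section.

Over the interval, μ = 0.96 × 5 = 4.8 (a 5-page section = 5 pages).
P(N ≥ 8) = 1 − P(N ≤ 7) = 1 − Σ_{j=0}^{7} e^(−μ) μ^j/j! ≈ 0.1133.

0.1133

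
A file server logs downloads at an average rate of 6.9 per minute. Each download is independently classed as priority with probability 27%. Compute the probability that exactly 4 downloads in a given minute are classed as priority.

Thinning: the downloads that are classed as priority themselves form a Poisson process with rate 0.27 × 6.9 = 1.863 per minute.
So μ = 1.863.
P(N = 4) = e^(−1.863) · 1.863^4/4! ≈ 0.0779.

0.0779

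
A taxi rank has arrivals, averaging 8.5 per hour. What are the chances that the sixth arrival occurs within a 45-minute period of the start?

Over the interval, μ = 8.5 × 0.75 = 6.375 (a 45-minute period = 0.75 hours).
The sixth arrival falls in the interval iff at least 6 events occur there: P(S_6 ≤ t) = P(N ≥ 6) = 1 − P(N ≤ 5) ≈ 0.6125.

0.6125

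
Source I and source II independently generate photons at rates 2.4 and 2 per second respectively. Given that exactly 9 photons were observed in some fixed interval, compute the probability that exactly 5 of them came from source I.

0.2597

Given the total, each event is independently from source I with probability p = λ_I/(λ_I+λ_II) = 2.4/4.4 ≈ 0.5455.
So K ~ Binomial(9, 2.4/4.4): P(K = 5) = C(9,5) · (2.4/4.4)^5 · (2/4.4)^4 ≈ 0.2597.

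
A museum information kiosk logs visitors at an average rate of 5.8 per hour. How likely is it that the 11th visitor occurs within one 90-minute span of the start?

0.2591

Over the interval, μ = 5.8 × 1.5 = 8.7 (a 90-minute span = 1.5 hours).
The 11th arrival falls in the interval iff at least 11 events occur there: P(S_11 ≤ t) = P(N ≥ 11) = 1 − P(N ≤ 10) ≈ 0.2591.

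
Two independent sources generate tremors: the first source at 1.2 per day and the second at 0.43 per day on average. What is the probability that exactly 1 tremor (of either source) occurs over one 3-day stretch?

0.0368

Independent Poisson processes superpose: combined rate λ = 1.2 + 0.43 = 1.63 per day.
Over the interval, μ = 1.63 × 3 = 4.89 (a 3-day stretch = 3 days).
P(N = 1) = e^(−4.89) · 4.89^1/1! ≈ 0.0368.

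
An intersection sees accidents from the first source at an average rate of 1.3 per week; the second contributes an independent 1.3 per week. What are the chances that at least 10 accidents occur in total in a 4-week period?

Independent Poisson processes superpose: combined rate λ = 1.3 + 1.3 = 2.6 per week.
Over the interval, μ = 2.6 × 4 = 10.4 (a 4-week period = 4 weeks).
P(N ≥ 10) = 1 − P(N ≤ 9) ≈ 0.5910.

0.5910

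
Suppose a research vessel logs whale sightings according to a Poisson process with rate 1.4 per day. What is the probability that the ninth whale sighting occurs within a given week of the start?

0.6442

Over the interval, μ = 1.4 × 7 = 9.8 (a week = 7 days).
The ninth arrival falls in the interval iff at least 9 events occur there: P(S_9 ≤ t) = P(N ≥ 9) = 1 − P(N ≤ 8) ≈ 0.6442.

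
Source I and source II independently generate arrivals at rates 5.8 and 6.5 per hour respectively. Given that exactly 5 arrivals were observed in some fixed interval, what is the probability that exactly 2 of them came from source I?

0.3281

Given the total, each event is independently from source I with probability p = λ_I/(λ_I+λ_II) = 5.8/12.3 ≈ 0.4715.
So K ~ Binomial(5, 5.8/12.3): P(K = 2) = C(5,2) · (5.8/12.3)^2 · (6.5/12.3)^3 ≈ 0.3281.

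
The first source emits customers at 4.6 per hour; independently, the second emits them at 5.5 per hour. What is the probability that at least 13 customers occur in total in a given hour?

Independent Poisson processes superpose: combined rate λ = 4.6 + 5.5 = 10.1 per hour.
So μ = 10.1.
P(N ≥ 13) = 1 − P(N ≤ 12) ≈ 0.2180.

0.2180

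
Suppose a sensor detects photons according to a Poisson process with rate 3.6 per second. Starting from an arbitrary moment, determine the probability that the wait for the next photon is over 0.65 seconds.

0.0963

The wait for the next event is exponential with rate λ = 3.6 per second.
P(T > 0.65) = e^(−λt) = e^(−3.6 × 0.65) = e^(−2.34) ≈ 0.0963.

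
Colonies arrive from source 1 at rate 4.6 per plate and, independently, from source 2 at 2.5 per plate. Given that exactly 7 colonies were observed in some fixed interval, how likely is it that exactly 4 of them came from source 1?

Given the total, each event is independently from source 1 with probability p = λ_1/(λ_1+λ_2) = 4.6/7.1 ≈ 0.6479.
So K ~ Binomial(7, 4.6/7.1): P(K = 4) = C(7,4) · (4.6/7.1)^4 · (2.5/7.1)^3 ≈ 0.2692.

0.2692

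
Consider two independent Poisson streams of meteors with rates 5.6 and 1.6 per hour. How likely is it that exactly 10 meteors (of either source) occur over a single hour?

0.0770

Independent Poisson processes superpose: combined rate λ = 5.6 + 1.6 = 7.2 per hour.
So μ = 7.2.
P(N = 10) = e^(−7.2) · 7.2^10/10! ≈ 0.0770.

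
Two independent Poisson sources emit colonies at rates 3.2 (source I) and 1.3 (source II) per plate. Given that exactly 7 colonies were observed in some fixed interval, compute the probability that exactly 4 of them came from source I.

0.2158

Given the total, each event is independently from source I with probability p = λ_I/(λ_I+λ_II) = 3.2/4.5 ≈ 0.7111.
So K ~ Binomial(7, 3.2/4.5): P(K = 4) = C(7,4) · (3.2/4.5)^4 · (1.3/4.5)^3 ≈ 0.2158.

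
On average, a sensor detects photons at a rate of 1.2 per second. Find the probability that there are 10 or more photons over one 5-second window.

0.0839

Over the interval, μ = 1.2 × 5 = 6 (a 5-second window = 5 seconds).
P(N ≥ 10) = 1 − P(N ≤ 9) = 1 − Σ_{j=0}^{9} e^(−μ) μ^j/j! ≈ 0.0839.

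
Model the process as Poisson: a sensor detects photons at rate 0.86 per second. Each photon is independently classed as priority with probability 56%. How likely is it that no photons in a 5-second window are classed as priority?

0.0900

Thinning: the photons that are classed as priority themselves form a Poisson process with rate 0.56 × 0.86 = 0.4816 per second.
Over the interval, μ = 0.4816 × 5 = 2.408 (a 5-second window = 5 seconds).
P(N = 0) = e^(−2.408) · 2.408^0/0! ≈ 0.0900.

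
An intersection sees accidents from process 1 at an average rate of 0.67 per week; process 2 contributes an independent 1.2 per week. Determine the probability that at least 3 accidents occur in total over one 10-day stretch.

0.4994

Independent Poisson processes superpose: combined rate λ = 0.67 + 1.2 = 1.87 per week.
Over the interval, μ = 1.87 × 10/7 ≈ 2.67143 (a 10-day stretch = 10/7 weeks).
P(N ≥ 3) = 1 − P(N ≤ 2) ≈ 0.4994.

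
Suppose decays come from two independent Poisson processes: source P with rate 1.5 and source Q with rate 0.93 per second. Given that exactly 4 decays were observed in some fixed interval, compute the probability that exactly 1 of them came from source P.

0.1384

Given the total, each event is independently from source P with probability p = λ_P/(λ_P+λ_Q) = 1.5/2.43 ≈ 0.6173.
So K ~ Binomial(4, 1.5/2.43): P(K = 1) = C(4,1) · (1.5/2.43)^1 · (0.93/2.43)^3 ≈ 0.1384.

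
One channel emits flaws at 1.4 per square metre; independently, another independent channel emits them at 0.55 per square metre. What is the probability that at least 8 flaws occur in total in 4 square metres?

0.5188

Independent Poisson processes superpose: combined rate λ = 1.4 + 0.55 = 1.95 per square metre.
Over the interval, μ = 1.95 × 4 = 7.8 (4 square metres).
P(N ≥ 8) = 1 − P(N ≤ 7) ≈ 0.5188.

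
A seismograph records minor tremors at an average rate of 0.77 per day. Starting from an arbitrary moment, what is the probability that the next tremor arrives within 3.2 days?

Inter-arrival times are exponential with rate λ = 0.77 per day.
P(T ≤ 3.2) = 1 − e^(−λt) = 1 − e^(−0.77 × 3.2) = 1 − e^(−2.464) ≈ 0.9149.

0.9149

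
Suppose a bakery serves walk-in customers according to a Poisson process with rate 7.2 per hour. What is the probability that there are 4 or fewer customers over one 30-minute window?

0.7064

Over the interval, μ = 7.2 × 0.5 = 3.6 (a 30-minute window = 0.5 hours).
P(N ≤ 4) = Σ_{j=0}^{4} e^(−μ) μ^j/j! ≈ 0.7064.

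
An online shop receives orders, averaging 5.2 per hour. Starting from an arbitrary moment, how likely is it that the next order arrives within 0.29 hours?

Inter-arrival times are exponential with rate λ = 5.2 per hour.
P(T ≤ 0.29) = 1 − e^(−λt) = 1 − e^(−5.2 × 0.29) = 1 − e^(−1.508) ≈ 0.7786.

0.7786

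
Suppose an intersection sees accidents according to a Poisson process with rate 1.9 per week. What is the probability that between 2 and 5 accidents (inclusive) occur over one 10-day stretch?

0.6960

Over the interval, μ = 1.9 × 10/7 ≈ 2.71429 (a 10-day stretch = 10/7 weeks).
P(2 ≤ N ≤ 5) = Σ_{j=2}^{5} e^(−2.71429) · 2.71429^j/j! ≈ 0.6960.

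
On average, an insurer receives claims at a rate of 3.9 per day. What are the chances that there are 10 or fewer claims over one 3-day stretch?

0.3794

Over the interval, μ = 3.9 × 3 = 11.7 (a 3-day stretch = 3 days).
P(N ≤ 10) = Σ_{j=0}^{10} e^(−μ) μ^j/j! ≈ 0.3794.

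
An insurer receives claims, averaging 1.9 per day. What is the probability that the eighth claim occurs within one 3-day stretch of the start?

Over the interval, μ = 1.9 × 3 = 5.7 (a 3-day stretch = 3 days).
The eighth arrival falls in the interval iff at least 8 events occur there: P(S_8 ≤ t) = P(N ≥ 8) = 1 − P(N ≤ 7) ≈ 0.2159.

0.2159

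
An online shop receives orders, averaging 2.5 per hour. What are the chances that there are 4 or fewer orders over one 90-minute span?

Over the interval, μ = 2.5 × 1.5 = 3.75 (a 90-minute span = 1.5 hours).
P(N ≤ 4) = Σ_{j=0}^{4} e^(−μ) μ^j/j! ≈ 0.6775.

0.6775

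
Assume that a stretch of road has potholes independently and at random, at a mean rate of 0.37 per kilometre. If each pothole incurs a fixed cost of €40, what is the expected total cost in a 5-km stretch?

E[N] = 0.37 × 5 = 1.85 (a 5-km stretch = 5 kilometres); E[cost] = 1.85 × €40 = €74.

€74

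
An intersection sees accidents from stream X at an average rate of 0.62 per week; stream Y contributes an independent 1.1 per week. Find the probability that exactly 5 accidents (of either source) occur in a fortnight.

Independent Poisson processes superpose: combined rate λ = 0.62 + 1.1 = 1.72 per week.
Over the interval, μ = 1.72 × 2 = 3.44 (a fortnight = 2 weeks).
P(N = 5) = e^(−3.44) · 3.44^5/5! ≈ 0.1287.

0.1287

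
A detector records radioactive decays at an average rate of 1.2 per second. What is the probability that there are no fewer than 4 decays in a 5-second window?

0.8488

Over the interval, μ = 1.2 × 5 = 6 (a 5-second window = 5 seconds).
P(N ≥ 4) = 1 − P(N ≤ 3) = 1 − Σ_{j=0}^{3} e^(−μ) μ^j/j! ≈ 0.8488.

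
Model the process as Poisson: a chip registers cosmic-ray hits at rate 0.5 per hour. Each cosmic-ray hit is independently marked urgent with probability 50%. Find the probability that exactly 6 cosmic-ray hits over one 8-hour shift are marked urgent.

0.0120

Thinning: the cosmic-ray hits that are marked urgent themselves form a Poisson process with rate 0.5 × 0.5 = 0.25 per hour.
Over the interval, μ = 0.25 × 8 = 2 (an 8-hour shift = 8 hours).
P(N = 6) = e^(−2) · 2^6/6! ≈ 0.0120.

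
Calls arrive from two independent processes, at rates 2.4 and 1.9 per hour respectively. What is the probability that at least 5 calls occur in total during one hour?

0.4296

Independent Poisson processes superpose: combined rate λ = 2.4 + 1.9 = 4.3 per hour.
So μ = 4.3.
P(N ≥ 5) = 1 − P(N ≤ 4) ≈ 0.4296.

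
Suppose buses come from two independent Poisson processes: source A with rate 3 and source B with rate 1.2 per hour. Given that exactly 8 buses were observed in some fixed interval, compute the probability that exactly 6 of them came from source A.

Given the total, each event is independently from source A with probability p = λ_A/(λ_A+λ_B) = 3/4.2 ≈ 0.7143.
So K ~ Binomial(8, 3/4.2): P(K = 6) = C(8,6) · (3/4.2)^6 · (1.2/4.2)^2 ≈ 0.3036.

0.3036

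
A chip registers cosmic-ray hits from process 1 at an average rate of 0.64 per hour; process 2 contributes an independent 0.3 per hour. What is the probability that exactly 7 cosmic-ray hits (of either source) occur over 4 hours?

0.0491

Independent Poisson processes superpose: combined rate λ = 0.64 + 0.3 = 0.94 per hour.
Over the interval, μ = 0.94 × 4 = 3.76 (4 hours).
P(N = 7) = e^(−3.76) · 3.76^7/7! ≈ 0.0491.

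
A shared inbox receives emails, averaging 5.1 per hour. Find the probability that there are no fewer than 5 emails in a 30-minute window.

0.1156

Over the interval, μ = 5.1 × 0.5 = 2.55 (a 30-minute window = 0.5 hours).
P(N ≥ 5) = 1 − P(N ≤ 4) = 1 − Σ_{j=0}^{4} e^(−μ) μ^j/j! ≈ 0.1156.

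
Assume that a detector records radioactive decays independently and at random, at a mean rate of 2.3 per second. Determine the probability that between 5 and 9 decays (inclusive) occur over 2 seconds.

0.4672

Over the interval, μ = 2.3 × 2 = 4.6 (2 seconds).
P(5 ≤ N ≤ 9) = Σ_{j=5}^{9} e^(−4.6) · 4.6^j/j! ≈ 0.4672.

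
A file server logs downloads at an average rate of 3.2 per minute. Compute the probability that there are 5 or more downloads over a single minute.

With mean μ = 3.2 per minute,
P(N ≥ 5) = 1 − P(N ≤ 4) = 1 − Σ_{j=0}^{4} e^(−μ) μ^j/j! ≈ 0.2194.

0.2194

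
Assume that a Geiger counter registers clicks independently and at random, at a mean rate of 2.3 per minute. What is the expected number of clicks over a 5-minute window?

11.5

E[N] = λt = 2.3 × 5 = 11.5 (a 5-minute window = 5 minutes).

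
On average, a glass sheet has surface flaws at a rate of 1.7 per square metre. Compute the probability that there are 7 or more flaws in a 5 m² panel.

Over the interval, μ = 1.7 × 5 = 8.5 (a 5 m² panel = 5 square metres).
P(N ≥ 7) = 1 − P(N ≤ 6) = 1 − Σ_{j=0}^{6} e^(−μ) μ^j/j! ≈ 0.7438.

0.7438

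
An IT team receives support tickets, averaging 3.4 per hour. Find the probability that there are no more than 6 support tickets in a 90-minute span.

0.7474

Over the interval, μ = 3.4 × 1.5 = 5.1 (a 90-minute span = 1.5 hours).
P(N ≤ 6) = Σ_{j=0}^{6} e^(−μ) μ^j/j! ≈ 0.7474.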